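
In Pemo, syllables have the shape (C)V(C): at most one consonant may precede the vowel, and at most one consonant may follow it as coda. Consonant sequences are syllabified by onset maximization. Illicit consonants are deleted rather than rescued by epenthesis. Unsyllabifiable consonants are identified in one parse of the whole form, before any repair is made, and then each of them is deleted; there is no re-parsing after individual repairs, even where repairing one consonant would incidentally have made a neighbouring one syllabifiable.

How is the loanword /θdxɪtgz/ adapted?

xɪt

Syllabifying with onset maximization leaves /θ/, /d/, /g/, /z/ stranded (at most one coda consonant is licensed; onsets are limited to one consonant).
Deleting the stranded consonants removes /θ/, /d/, /g/, /z/.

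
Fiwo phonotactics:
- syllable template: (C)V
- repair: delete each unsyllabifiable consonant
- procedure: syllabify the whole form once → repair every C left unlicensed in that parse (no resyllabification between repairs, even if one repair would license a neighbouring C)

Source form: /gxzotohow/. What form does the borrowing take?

zotoho

The consonants /g/, /x/, /w/ cannot be parsed into a legal (C)V syllable (no codas are permitted; onsets are limited to one consonant).
Each unlicensed consonant is deleted: /g/, /x/, /w/.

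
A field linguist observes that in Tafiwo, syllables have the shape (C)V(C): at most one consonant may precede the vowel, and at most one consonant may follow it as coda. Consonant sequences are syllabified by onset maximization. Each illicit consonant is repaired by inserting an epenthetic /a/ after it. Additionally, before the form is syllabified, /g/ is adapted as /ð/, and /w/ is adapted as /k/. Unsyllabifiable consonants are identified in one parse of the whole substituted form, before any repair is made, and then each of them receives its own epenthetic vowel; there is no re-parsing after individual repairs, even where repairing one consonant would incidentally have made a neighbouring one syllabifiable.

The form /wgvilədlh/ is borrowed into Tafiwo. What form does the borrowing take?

Substitution: /w/ → /k/, /g/ → /ð/, giving /kðvilədlh/.
The consonants /k/, /ð/, /l/, /h/ cannot be parsed into a legal (C)V(C) syllable (at most one coda consonant is licensed; onsets are limited to one consonant).
Each unlicensed consonant becomes the onset of a new syllable: /k/ → /ka/, /ð/ → /ða/, /l/ → /la/, /h/ → /ha/.

kaðavilədlaha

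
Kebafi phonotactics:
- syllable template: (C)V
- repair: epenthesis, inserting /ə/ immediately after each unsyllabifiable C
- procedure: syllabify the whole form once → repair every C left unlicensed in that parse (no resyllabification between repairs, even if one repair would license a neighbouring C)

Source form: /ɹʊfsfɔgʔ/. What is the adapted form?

ɹʊfəsəfɔgəʔə

The consonants /f/, /s/, /g/, /ʔ/ cannot be parsed into a legal (C)V syllable (no codas are permitted; onsets are limited to one consonant).
Each unlicensed consonant becomes the onset of a new syllable: /f/ → /fə/, /s/ → /sə/, /g/ → /gə/, /ʔ/ → /ʔə/.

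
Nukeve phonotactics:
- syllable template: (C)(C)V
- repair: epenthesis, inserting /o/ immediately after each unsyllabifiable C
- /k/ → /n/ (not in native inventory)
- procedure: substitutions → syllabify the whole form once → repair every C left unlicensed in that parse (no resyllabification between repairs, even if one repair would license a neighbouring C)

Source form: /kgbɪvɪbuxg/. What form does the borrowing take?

nogbɪvɪbuxogo

Substitution: /k/ → /n/, giving /ngbɪvɪbuxg/.
Syllabifying with onset maximization leaves /n/, /x/, /g/ stranded (no codas are permitted; onsets may contain at most 2 consonants).
Epenthesis after each stranded consonant: /n/ → /no/, /x/ → /xo/, /g/ → /go/.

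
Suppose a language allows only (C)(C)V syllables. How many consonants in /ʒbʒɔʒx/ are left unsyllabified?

3

Under (C)(C)V, the unsyllabifiable consonants are /ʒ/, /ʒ/, /x/ (no codas are permitted; onsets may contain at most 2 consonants).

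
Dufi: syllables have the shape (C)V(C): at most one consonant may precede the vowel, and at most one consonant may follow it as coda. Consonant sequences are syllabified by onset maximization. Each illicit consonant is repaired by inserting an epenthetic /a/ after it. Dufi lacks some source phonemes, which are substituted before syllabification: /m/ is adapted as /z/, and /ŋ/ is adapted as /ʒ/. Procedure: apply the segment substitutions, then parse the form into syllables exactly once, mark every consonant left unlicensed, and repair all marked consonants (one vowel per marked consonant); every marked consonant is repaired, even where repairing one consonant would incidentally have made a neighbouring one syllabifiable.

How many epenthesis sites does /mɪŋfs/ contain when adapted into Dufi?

2

After substitution the input is /zɪʒfs/.
The unsyllabifiable consonants are /f/, /s/; each receives one epenthetic vowel.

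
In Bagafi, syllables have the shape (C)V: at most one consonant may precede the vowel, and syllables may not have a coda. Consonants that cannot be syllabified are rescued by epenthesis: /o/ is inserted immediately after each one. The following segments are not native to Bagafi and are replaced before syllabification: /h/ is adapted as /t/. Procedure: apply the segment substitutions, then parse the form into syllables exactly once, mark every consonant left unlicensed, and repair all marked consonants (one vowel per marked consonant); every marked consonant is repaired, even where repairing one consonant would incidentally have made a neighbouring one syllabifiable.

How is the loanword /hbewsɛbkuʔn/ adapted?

tobewosɛbokuʔono

Substitution: /h/ → /t/, giving /tbewsɛbkuʔn/.
Under (C)V, the unsyllabifiable consonants are /t/, /w/, /b/, /ʔ/, /n/ (no codas are permitted; onsets are limited to one consonant).
Epenthesis after each stranded consonant: /t/ → /to/, /w/ → /wo/, /b/ → /bo/, /ʔ/ → /ʔo/, /n/ → /no/.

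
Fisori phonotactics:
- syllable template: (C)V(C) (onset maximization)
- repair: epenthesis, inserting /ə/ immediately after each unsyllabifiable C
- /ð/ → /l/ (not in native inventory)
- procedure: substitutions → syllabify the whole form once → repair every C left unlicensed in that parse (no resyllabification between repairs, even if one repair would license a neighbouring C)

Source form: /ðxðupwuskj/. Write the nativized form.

ləxəlupwuskəjə

Substitution: /ð/ → /l/, giving /lxlupwuskj/.
The consonants /l/, /x/, /k/, /j/ cannot be parsed into a legal (C)V(C) syllable (at most one coda consonant is licensed; onsets are limited to one consonant).
Each unlicensed consonant becomes the onset of a new syllable: /l/ → /lə/, /x/ → /xə/, /k/ → /kə/, /j/ → /jə/.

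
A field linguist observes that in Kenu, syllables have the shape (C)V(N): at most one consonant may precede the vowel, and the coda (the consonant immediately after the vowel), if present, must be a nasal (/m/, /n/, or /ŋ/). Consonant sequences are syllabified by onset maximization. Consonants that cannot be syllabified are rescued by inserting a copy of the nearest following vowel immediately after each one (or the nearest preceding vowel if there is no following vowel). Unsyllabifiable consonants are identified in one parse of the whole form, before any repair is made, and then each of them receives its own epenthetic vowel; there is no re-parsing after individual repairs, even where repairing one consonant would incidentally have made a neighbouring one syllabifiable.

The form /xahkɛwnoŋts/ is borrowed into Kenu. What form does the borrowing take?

xahɛkɛwonoŋtoso

Syllabifying with onset maximization leaves /h/, /w/, /t/, /s/ stranded (only a nasal (/m/, /n/, or /ŋ/) is licensed in coda position; onsets are limited to one consonant).
Epenthesis after each stranded consonant: /h/ → /hɛ/, /w/ → /wo/, /t/ → /to/, /s/ → /so/.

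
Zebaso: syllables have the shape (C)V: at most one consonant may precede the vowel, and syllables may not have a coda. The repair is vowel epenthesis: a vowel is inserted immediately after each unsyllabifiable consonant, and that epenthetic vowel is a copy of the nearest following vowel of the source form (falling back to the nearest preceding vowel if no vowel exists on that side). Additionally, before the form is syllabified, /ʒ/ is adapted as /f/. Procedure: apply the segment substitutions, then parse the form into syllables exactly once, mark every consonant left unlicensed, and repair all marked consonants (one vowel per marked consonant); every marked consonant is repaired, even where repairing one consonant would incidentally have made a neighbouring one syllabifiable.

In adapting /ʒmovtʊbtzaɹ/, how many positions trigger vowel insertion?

After substitution the input is /fmovtʊbtzaɹ/.
The unsyllabifiable consonants are /f/, /v/, /b/, /t/, /ɹ/; each receives one epenthetic vowel.

5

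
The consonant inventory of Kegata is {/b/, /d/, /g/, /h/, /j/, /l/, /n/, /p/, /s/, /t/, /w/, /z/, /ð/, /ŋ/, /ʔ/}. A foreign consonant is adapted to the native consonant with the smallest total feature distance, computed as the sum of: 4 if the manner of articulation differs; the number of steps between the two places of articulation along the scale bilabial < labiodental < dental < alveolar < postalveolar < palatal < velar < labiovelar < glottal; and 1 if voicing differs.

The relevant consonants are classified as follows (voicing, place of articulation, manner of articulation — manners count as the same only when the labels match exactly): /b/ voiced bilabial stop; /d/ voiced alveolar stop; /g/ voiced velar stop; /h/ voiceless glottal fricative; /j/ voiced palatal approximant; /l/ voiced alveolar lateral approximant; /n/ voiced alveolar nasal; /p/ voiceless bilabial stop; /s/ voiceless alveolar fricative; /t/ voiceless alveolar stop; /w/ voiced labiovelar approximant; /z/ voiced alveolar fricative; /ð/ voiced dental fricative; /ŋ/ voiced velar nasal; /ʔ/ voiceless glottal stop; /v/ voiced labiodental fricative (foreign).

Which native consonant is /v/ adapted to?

ð

/ð/ is closest: same manner (fricative), place distance 1 (labiodental→dental), same voicing; total 1. Next closest is /z/ at distance 2.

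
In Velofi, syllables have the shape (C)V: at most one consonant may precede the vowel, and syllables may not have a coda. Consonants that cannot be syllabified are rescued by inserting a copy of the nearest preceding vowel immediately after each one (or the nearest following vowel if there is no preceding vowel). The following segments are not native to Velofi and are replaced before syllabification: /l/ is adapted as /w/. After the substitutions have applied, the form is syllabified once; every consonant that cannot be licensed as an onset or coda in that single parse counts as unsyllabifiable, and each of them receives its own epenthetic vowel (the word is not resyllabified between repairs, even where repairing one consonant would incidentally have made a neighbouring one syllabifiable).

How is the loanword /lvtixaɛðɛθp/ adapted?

wivitixaɛðɛθɛpɛ

Substitution: /l/ → /w/, giving /wvtixaɛðɛθp/.
Under (C)V, the unsyllabifiable consonants are /w/, /v/, /θ/, /p/ (no codas are permitted; onsets are limited to one consonant).
Inserting the epenthetic vowel yields /w/ → /wi/, /v/ → /vi/, /θ/ → /θɛ/, /p/ → /pɛ/.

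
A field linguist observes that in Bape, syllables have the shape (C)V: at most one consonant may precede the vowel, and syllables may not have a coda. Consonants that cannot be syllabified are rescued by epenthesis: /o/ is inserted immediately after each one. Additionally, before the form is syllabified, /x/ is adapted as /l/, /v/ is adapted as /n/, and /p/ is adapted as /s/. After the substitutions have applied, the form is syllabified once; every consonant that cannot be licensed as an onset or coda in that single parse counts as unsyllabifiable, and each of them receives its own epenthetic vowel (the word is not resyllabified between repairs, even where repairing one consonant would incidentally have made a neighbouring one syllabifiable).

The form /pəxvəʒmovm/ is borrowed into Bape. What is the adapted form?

səlonəʒomonomo

Substitution: /p/ → /s/, /x/ → /l/, /v/ → /n/, giving /səlnəʒmonm/.
Under (C)V, the unsyllabifiable consonants are /l/, /ʒ/, /n/, /m/ (no codas are permitted; onsets are limited to one consonant).
Inserting the epenthetic vowel yields /l/ → /lo/, /ʒ/ → /ʒo/, /n/ → /no/, /m/ → /mo/.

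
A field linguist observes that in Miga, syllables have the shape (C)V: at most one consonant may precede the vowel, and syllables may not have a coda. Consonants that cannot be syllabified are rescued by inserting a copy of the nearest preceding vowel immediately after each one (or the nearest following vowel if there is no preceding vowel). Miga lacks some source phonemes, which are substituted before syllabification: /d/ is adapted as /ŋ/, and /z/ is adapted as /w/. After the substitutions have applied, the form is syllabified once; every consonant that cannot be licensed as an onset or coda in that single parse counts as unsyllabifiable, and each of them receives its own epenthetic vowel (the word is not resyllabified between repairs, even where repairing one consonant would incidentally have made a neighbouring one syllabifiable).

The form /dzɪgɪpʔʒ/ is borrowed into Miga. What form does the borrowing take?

ŋɪwɪgɪpɪʔɪʒɪ

Substitution: /d/ → /ŋ/, /z/ → /w/, giving /ŋwɪgɪpʔʒ/.
Under (C)V, the unsyllabifiable consonants are /ŋ/, /p/, /ʔ/, /ʒ/ (no codas are permitted; onsets are limited to one consonant).
Epenthesis after each stranded consonant: /ŋ/ → /ŋɪ/, /p/ → /pɪ/, /ʔ/ → /ʔɪ/, /ʒ/ → /ʒɪ/.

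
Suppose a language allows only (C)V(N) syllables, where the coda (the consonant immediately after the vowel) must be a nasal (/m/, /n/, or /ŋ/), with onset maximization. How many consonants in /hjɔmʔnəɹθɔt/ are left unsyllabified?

Syllabifying with onset maximization leaves /h/, /ʔ/, /ɹ/, /t/ stranded (only a nasal (/m/, /n/, or /ŋ/) is licensed in coda position; onsets are limited to one consonant).

4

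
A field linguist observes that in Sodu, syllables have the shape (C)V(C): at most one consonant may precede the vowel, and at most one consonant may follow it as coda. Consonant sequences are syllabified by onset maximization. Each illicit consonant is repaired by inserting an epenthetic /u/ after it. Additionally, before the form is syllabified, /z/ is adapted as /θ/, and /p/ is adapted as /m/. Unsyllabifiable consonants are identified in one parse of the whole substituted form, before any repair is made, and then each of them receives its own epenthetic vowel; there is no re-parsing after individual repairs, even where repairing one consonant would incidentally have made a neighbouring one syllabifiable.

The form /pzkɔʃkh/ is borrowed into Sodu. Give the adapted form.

Substitution: /p/ → /m/, /z/ → /θ/, giving /mθkɔʃkh/.
The consonants /m/, /θ/, /k/, /h/ cannot be parsed into a legal (C)V(C) syllable (at most one coda consonant is licensed; onsets are limited to one consonant).
Each unlicensed consonant becomes the onset of a new syllable: /m/ → /mu/, /θ/ → /θu/, /k/ → /ku/, /h/ → /hu/.

muθukɔʃkuhu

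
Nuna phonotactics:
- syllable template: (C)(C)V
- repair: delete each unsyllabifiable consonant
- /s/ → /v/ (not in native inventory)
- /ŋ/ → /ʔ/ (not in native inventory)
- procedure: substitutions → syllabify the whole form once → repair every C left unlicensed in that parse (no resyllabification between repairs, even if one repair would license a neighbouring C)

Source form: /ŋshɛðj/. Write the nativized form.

vhɛ

Substitution: /ŋ/ → /ʔ/, /s/ → /v/, giving /ʔvhɛðj/.
Under (C)(C)V, the unsyllabifiable consonants are /ʔ/, /ð/, /j/ (no codas are permitted; onsets may contain at most 2 consonants).
Deletion applies to /ʔ/, /ð/, /j/.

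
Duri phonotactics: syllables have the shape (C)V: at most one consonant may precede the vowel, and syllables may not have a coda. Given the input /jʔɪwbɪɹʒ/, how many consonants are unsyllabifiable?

The consonants /j/, /w/, /ɹ/, /ʒ/ cannot be parsed into a legal (C)V syllable (no codas are permitted; onsets are limited to one consonant).

4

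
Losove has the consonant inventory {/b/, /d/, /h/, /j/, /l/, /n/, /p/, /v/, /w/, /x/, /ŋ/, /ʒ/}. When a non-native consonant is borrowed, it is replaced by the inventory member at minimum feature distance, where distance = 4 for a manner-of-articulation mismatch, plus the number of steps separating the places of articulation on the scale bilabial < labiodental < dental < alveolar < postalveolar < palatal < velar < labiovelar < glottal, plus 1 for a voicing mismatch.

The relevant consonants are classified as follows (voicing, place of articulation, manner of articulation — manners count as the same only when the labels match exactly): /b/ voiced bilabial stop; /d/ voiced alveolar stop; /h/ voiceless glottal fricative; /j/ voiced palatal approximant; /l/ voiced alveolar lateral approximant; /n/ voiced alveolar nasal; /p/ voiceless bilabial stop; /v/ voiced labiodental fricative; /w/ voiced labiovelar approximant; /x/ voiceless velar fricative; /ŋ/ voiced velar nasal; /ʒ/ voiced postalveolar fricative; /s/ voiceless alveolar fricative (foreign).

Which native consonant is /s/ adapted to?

/ʒ/ is closest: same manner (fricative), place distance 1 (alveolar→postalveolar), voicing differs (+1); total 2. Next closest is /v/ at distance 3.

ʒ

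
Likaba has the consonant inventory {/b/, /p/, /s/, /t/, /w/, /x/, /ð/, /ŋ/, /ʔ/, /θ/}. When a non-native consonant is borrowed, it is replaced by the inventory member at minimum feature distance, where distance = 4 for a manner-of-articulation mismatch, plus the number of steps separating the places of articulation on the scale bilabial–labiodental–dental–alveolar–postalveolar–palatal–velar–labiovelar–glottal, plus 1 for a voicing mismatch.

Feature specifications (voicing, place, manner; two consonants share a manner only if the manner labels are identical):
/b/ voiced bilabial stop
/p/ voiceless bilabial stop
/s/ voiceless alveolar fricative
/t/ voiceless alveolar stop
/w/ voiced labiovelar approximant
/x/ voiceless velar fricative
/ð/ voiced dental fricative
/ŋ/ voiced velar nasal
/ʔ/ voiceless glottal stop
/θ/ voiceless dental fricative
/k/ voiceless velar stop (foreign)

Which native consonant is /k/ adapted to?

/ʔ/ is closest: same manner (stop), place distance 2 (velar→glottal), same voicing; total 2. Next closest is /t/ at distance 3.

ʔ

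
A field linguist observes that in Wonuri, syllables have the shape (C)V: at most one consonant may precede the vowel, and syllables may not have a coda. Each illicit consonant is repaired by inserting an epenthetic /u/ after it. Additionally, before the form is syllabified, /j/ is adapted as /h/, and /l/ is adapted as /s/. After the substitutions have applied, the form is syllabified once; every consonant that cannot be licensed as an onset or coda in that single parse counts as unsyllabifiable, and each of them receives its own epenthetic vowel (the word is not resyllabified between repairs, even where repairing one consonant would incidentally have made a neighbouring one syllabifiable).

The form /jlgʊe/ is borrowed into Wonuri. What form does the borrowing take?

Substitution: /j/ → /h/, /l/ → /s/, giving /hsgʊe/.
Syllabifying with onset maximization leaves /h/, /s/ stranded (no codas are permitted; onsets are limited to one consonant).
Each unlicensed consonant becomes the onset of a new syllable: /h/ → /hu/, /s/ → /su/.

husugʊe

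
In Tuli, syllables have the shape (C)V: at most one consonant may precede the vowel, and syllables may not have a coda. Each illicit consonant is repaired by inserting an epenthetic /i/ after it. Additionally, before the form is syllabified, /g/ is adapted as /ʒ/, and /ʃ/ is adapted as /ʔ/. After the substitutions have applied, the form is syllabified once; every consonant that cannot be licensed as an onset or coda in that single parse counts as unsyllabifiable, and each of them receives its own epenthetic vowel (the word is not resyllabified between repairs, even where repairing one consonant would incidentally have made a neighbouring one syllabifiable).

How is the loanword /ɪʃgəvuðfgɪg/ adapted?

ɪʔiʒəvuðifiʒɪʒi

Substitution: /ʃ/ → /ʔ/, /g/ → /ʒ/, giving /ɪʔʒəvuðfʒɪʒ/.
Under (C)V, the unsyllabifiable consonants are /ʔ/, /ð/, /f/, /ʒ/ (no codas are permitted; onsets are limited to one consonant).
Inserting the epenthetic vowel yields /ʔ/ → /ʔi/, /ð/ → /ði/, /f/ → /fi/, /ʒ/ → /ʒi/.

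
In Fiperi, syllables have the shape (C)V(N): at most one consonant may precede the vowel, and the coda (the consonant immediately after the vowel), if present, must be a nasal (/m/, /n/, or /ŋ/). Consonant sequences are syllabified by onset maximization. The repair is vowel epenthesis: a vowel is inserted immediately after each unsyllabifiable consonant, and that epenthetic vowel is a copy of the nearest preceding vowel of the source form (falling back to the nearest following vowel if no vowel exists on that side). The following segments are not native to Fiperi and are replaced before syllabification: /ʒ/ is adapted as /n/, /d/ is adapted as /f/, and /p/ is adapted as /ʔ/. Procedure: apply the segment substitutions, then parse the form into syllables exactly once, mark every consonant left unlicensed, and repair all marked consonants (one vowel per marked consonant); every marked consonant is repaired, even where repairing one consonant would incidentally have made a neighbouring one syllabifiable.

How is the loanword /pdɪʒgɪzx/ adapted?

ʔɪfɪngɪzɪxɪ

Substitution: /p/ → /ʔ/, /d/ → /f/, /ʒ/ → /n/, giving /ʔfɪngɪzx/.
The consonants /ʔ/, /z/, /x/ cannot be parsed into a legal (C)V(N) syllable (only a nasal (/m/, /n/, or /ŋ/) is licensed in coda position; onsets are limited to one consonant).
Each unlicensed consonant becomes the onset of a new syllable: /ʔ/ → /ʔɪ/, /z/ → /zɪ/, /x/ → /xɪ/.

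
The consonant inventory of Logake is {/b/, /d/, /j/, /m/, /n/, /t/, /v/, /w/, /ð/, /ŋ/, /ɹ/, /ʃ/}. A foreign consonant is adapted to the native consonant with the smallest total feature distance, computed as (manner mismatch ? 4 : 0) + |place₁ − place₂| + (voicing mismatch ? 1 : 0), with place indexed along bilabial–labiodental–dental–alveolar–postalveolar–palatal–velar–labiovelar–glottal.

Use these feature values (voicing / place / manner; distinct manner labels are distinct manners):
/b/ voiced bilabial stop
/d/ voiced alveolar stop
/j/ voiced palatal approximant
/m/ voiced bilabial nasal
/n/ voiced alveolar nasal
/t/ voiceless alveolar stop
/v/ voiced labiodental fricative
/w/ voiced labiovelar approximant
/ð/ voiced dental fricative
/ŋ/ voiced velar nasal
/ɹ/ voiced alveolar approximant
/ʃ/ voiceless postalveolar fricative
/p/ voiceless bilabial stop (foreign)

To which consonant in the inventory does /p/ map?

b

/b/ is closest: same manner (stop), place distance 0 (bilabial→bilabial), voicing differs (+1); total 1. Next closest is /t/ at distance 3.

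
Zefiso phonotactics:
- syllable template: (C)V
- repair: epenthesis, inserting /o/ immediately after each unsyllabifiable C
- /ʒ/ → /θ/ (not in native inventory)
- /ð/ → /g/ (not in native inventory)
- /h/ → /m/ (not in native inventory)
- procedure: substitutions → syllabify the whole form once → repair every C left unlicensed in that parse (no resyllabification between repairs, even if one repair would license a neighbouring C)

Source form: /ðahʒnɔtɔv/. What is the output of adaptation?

gamoθonɔtɔvo

Substitution: /ð/ → /g/, /h/ → /m/, /ʒ/ → /θ/, giving /gamθnɔtɔv/.
Syllabifying with onset maximization leaves /m/, /θ/, /v/ stranded (no codas are permitted; onsets are limited to one consonant).
Inserting the epenthetic vowel yields /m/ → /mo/, /θ/ → /θo/, /v/ → /vo/.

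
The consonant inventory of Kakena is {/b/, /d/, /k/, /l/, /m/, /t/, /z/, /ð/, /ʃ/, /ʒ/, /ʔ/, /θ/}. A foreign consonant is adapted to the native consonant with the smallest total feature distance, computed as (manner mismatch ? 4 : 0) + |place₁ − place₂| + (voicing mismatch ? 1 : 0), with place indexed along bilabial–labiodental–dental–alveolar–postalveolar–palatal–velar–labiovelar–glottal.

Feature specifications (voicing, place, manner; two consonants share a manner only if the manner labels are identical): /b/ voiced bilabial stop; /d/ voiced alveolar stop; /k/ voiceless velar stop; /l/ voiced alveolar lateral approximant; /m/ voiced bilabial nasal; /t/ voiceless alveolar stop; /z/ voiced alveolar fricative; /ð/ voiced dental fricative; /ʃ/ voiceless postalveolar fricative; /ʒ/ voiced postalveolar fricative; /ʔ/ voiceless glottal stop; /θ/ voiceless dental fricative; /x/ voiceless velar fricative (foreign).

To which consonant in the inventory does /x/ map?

/ʃ/ is closest: same manner (fricative), place distance 2 (velar→postalveolar), same voicing; total 2. Next closest is /ʒ/ at distance 3.

ʃ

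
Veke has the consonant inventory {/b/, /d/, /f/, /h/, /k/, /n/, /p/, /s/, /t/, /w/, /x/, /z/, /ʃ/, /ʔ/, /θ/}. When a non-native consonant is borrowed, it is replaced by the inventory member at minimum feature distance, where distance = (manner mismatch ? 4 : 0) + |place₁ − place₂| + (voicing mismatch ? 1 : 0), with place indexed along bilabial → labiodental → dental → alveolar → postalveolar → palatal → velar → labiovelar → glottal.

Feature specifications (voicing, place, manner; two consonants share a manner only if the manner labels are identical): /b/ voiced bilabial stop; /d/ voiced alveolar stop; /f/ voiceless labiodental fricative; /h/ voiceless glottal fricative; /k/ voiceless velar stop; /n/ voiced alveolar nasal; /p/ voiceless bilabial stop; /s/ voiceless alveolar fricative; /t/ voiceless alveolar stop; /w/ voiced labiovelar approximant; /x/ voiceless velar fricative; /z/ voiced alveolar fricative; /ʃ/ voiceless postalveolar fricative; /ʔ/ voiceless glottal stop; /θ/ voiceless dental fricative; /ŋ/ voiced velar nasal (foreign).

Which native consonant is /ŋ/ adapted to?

/n/ is closest: same manner (nasal), place distance 3 (velar→alveolar), same voicing; total 3. Next closest is /k/ at distance 5.

n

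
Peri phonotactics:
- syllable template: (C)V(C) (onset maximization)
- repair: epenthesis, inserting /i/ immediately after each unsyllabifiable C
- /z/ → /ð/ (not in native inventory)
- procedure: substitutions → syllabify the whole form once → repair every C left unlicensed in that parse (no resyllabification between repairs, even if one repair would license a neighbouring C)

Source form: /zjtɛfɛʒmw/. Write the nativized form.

ðijitɛfɛʒmiwi

Substitution: /z/ → /ð/, giving /ðjtɛfɛʒmw/.
Under (C)V(C), the unsyllabifiable consonants are /ð/, /j/, /m/, /w/ (at most one coda consonant is licensed; onsets are limited to one consonant).
Epenthesis after each stranded consonant: /ð/ → /ði/, /j/ → /ji/, /m/ → /mi/, /w/ → /wi/.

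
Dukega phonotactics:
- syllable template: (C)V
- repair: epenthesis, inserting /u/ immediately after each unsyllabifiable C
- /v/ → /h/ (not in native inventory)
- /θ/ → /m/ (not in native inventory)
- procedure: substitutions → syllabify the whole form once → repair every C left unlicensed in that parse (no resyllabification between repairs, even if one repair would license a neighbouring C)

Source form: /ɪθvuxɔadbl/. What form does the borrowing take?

ɪmuhuxɔadubulu

Substitution: /θ/ → /m/, /v/ → /h/, giving /ɪmhuxɔadbl/.
The consonants /m/, /d/, /b/, /l/ cannot be parsed into a legal (C)V syllable (no codas are permitted; onsets are limited to one consonant).
Epenthesis after each stranded consonant: /m/ → /mu/, /d/ → /du/, /b/ → /bu/, /l/ → /lu/.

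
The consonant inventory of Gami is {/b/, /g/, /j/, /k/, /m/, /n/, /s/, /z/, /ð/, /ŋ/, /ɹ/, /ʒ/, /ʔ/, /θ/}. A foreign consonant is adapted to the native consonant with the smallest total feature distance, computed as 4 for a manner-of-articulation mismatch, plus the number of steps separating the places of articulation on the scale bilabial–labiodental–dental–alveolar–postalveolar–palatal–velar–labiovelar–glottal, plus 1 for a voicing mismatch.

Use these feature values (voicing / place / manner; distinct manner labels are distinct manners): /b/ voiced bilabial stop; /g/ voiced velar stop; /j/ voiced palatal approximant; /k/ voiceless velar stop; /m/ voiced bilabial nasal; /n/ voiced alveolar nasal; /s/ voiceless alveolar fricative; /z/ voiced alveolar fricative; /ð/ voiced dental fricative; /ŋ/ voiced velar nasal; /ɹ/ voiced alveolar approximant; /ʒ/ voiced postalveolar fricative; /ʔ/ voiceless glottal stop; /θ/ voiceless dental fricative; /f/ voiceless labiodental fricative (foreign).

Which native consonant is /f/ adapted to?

/θ/ is closest: same manner (fricative), place distance 1 (labiodental→dental), same voicing; total 1. Next closest is /s/ at distance 2.

θ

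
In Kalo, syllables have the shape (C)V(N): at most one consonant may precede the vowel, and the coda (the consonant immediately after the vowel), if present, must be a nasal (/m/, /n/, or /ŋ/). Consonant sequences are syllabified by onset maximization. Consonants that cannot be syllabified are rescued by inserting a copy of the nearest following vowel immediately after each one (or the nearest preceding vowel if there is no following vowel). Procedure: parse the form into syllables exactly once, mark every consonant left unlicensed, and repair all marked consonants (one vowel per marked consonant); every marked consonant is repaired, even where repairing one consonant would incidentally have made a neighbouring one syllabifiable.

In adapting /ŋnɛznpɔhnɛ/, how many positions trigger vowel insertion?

4

The unsyllabifiable consonants are /ŋ/, /z/, /n/, /h/; each receives one epenthetic vowel.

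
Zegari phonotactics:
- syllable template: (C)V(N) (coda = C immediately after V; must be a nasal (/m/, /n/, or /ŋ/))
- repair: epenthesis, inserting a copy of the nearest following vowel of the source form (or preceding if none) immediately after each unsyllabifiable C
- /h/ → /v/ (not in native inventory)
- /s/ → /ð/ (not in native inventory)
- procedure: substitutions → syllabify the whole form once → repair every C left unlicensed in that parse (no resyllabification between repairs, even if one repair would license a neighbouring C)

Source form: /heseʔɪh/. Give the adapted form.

veðeʔɪvɪ

Substitution: /h/ → /v/, /s/ → /ð/, giving /veðeʔɪv/.
Syllabifying with onset maximization leaves /v/ stranded (only a nasal (/m/, /n/, or /ŋ/) is licensed in coda position; onsets are limited to one consonant).
Inserting the epenthetic vowel yields /v/ → /vɪ/.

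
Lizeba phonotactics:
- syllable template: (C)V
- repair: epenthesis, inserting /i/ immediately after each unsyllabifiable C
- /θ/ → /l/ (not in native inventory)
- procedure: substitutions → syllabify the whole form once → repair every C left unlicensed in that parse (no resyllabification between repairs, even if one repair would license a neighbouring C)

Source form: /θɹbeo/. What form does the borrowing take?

Substitution: /θ/ → /l/, giving /lɹbeo/.
Under (C)V, the unsyllabifiable consonants are /l/, /ɹ/ (no codas are permitted; onsets are limited to one consonant).
Epenthesis after each stranded consonant: /l/ → /li/, /ɹ/ → /ɹi/.

liɹibeo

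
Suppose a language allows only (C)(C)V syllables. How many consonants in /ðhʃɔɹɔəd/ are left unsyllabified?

The consonants /ð/, /d/ cannot be parsed into a legal (C)(C)V syllable (no codas are permitted; onsets may contain at most 2 consonants).

2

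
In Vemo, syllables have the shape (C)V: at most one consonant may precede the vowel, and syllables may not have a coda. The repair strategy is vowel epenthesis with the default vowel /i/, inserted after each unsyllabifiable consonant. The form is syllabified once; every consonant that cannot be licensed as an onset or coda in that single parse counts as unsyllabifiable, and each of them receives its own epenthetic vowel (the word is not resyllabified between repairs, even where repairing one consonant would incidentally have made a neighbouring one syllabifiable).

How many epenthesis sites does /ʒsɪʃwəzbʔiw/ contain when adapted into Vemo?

5

The unsyllabifiable consonants are /ʒ/, /ʃ/, /z/, /b/, /w/; each receives one epenthetic vowel.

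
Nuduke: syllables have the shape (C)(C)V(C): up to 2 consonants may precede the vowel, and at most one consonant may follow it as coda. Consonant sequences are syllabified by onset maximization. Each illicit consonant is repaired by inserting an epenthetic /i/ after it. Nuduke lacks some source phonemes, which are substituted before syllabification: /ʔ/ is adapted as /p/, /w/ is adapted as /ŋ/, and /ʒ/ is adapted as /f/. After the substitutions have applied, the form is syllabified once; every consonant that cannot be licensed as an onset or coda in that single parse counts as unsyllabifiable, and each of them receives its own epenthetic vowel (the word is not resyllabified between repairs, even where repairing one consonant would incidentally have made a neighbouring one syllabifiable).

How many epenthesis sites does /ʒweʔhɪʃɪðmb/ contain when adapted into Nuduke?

2

After substitution the input is /fŋephɪʃɪðmb/.
The unsyllabifiable consonants are /m/, /b/; each receives one epenthetic vowel.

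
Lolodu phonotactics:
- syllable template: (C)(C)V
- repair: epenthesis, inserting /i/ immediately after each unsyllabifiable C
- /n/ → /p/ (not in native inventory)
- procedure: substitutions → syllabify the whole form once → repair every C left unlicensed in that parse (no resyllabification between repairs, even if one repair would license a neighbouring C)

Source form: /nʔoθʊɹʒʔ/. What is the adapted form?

Substitution: /n/ → /p/, giving /pʔoθʊɹʒʔ/.
Syllabifying with onset maximization leaves /ɹ/, /ʒ/, /ʔ/ stranded (no codas are permitted; onsets may contain at most 2 consonants).
Each unlicensed consonant becomes the onset of a new syllable: /ɹ/ → /ɹi/, /ʒ/ → /ʒi/, /ʔ/ → /ʔi/.

pʔoθʊɹiʒiʔi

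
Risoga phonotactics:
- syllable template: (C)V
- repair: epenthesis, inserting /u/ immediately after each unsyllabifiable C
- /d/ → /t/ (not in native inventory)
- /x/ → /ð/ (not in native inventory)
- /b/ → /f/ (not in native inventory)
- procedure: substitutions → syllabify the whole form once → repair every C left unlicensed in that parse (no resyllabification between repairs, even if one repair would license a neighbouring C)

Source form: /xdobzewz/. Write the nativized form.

Substitution: /x/ → /ð/, /d/ → /t/, /b/ → /f/, giving /ðtofzewz/.
The consonants /ð/, /f/, /w/, /z/ cannot be parsed into a legal (C)V syllable (no codas are permitted; onsets are limited to one consonant).
Inserting the epenthetic vowel yields /ð/ → /ðu/, /f/ → /fu/, /w/ → /wu/, /z/ → /zu/.

ðutofuzewuzu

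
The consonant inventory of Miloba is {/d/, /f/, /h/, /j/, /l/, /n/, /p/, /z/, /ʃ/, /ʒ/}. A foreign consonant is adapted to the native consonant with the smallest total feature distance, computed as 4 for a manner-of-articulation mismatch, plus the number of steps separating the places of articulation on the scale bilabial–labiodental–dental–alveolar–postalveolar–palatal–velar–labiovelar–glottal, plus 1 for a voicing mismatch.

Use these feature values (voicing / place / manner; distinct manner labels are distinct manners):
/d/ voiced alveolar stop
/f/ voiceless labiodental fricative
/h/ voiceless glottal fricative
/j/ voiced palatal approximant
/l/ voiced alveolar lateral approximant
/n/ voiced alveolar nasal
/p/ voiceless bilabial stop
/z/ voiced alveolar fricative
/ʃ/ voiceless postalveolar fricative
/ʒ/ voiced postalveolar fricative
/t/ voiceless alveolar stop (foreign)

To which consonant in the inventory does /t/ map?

d

/d/ is closest: same manner (stop), place distance 0 (alveolar→alveolar), voicing differs (+1); total 1. Next closest is /p/ at distance 3.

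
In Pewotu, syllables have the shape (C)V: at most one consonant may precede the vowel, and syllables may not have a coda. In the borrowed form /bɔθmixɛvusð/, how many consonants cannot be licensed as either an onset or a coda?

3

Under (C)V, the unsyllabifiable consonants are /θ/, /s/, /ð/ (no codas are permitted; onsets are limited to one consonant).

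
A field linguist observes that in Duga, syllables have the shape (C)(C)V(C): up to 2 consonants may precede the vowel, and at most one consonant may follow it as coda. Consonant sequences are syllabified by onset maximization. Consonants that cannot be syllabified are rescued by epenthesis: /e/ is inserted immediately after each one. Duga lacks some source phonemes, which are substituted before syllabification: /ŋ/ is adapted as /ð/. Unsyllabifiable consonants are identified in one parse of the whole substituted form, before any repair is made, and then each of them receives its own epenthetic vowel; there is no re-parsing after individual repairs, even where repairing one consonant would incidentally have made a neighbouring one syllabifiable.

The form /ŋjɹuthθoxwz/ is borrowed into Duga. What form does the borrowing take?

ðejɹuthθoxweze

Substitution: /ŋ/ → /ð/, giving /ðjɹuthθoxwz/.
The consonants /ð/, /w/, /z/ cannot be parsed into a legal (C)(C)V(C) syllable (at most one coda consonant is licensed; onsets may contain at most 2 consonants).
Each unlicensed consonant becomes the onset of a new syllable: /ð/ → /ðe/, /w/ → /we/, /z/ → /ze/.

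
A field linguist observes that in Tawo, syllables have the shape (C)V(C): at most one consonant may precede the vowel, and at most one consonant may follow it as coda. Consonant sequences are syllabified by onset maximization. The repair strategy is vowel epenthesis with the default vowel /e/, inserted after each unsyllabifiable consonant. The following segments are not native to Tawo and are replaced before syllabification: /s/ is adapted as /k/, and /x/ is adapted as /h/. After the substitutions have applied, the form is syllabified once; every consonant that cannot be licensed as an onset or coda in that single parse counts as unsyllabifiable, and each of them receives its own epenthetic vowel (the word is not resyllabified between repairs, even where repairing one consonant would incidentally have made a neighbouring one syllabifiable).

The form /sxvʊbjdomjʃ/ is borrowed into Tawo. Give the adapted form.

Substitution: /s/ → /k/, /x/ → /h/, giving /khvʊbjdomjʃ/.
The consonants /k/, /h/, /j/, /j/, /ʃ/ cannot be parsed into a legal (C)V(C) syllable (at most one coda consonant is licensed; onsets are limited to one consonant).
Inserting the epenthetic vowel yields /k/ → /ke/, /h/ → /he/, /j/ → /je/, /j/ → /je/, /ʃ/ → /ʃe/.

kehevʊbjedomjeʃe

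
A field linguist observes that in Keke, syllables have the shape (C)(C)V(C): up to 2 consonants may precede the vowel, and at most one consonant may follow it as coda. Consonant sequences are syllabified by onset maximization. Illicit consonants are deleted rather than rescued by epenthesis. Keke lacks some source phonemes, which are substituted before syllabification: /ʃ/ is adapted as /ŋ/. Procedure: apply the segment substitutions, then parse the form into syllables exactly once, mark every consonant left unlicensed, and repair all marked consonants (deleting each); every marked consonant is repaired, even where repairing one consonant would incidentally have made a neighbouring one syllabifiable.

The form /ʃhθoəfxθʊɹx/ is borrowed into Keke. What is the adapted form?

hθoəfxθʊɹ

Substitution: /ʃ/ → /ŋ/, giving /ŋhθoəfxθʊɹx/.
The consonants /ŋ/, /x/ cannot be parsed into a legal (C)(C)V(C) syllable (at most one coda consonant is licensed; onsets may contain at most 2 consonants).
Deleting the stranded consonants removes /ŋ/, /x/.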